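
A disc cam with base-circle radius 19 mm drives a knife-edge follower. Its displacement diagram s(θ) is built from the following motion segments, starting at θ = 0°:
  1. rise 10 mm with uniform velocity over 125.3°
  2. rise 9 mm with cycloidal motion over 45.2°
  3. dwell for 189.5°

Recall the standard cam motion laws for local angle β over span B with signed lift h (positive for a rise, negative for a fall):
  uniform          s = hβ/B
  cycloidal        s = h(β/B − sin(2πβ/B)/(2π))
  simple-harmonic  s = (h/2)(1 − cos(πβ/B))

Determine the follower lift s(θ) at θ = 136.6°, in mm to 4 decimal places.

seg 1 [0°–125.3°] uniform, h=10: full span → s += 10 → s = 10.0000
seg 2 [125.3°–170.5°] cycloidal, h=9: θ=136.6° here. β=11.3, B=45.2. 9·(0.2500 − sin(2π·0.2500)/(2π)) = 0.8176 → s = 10.8176

10.8176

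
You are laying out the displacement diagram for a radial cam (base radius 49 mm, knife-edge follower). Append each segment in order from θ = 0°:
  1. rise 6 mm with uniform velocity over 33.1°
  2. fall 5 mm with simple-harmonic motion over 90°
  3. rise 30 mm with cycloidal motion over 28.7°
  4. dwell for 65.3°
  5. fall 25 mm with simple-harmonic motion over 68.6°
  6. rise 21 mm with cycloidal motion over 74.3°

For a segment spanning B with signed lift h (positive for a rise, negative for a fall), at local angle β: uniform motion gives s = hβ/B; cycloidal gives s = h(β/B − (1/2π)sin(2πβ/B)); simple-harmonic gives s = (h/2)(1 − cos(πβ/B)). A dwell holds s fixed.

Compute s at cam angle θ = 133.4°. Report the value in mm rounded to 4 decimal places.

seg 1 [0°–33.1°] uniform, h=6: full span → s += 6 → s = 6.0000
seg 2 [33.1°–123.1°] simple-harmonic, h=-5: full span → s += -5 → s = 1.0000
seg 3 [123.1°–151.8°] cycloidal, h=30: θ=133.4° here. β=10.3, B=28.7. 30·(0.3589 − sin(2π·0.3589)/(2π)) = 7.0664 → s = 8.0664

8.0664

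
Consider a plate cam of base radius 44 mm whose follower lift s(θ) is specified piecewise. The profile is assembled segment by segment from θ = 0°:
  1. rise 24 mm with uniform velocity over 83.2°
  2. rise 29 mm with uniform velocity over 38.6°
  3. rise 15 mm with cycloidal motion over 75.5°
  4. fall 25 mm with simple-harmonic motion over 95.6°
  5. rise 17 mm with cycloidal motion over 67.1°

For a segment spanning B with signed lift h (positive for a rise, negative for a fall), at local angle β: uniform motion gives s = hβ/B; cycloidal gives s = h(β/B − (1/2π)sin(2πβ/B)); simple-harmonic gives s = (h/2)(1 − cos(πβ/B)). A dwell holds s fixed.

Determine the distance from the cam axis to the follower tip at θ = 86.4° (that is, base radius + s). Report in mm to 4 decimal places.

seg 1 [0°–83.2°] uniform, h=24: full span → s += 24 → s = 24.0000
seg 2 [83.2°–121.8°] uniform, h=29: θ=86.4° here. β=3.2, B=38.6. 29·3.2/38.6 = 2.4041 → s = 26.4041
radial distance = base radius + s = 44 + 26.4041 = 70.4041

70.4041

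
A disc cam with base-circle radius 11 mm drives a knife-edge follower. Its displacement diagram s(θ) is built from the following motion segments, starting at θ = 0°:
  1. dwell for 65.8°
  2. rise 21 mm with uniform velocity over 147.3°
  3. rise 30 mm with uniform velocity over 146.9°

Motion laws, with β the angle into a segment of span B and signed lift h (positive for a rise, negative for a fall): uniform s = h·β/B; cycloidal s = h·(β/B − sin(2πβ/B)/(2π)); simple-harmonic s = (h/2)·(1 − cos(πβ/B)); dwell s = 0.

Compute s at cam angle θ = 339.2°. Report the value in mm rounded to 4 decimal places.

seg 1 [0°–65.8°] dwell: s stays 0.0000
seg 2 [65.8°–213.1°] uniform, h=21: full span → s += 21 → s = 21.0000
seg 3 [213.1°–360°] uniform, h=30: θ=339.2° here. β=126.1, B=146.9. 30·126.1/146.9 = 25.7522 → s = 46.7522

46.7522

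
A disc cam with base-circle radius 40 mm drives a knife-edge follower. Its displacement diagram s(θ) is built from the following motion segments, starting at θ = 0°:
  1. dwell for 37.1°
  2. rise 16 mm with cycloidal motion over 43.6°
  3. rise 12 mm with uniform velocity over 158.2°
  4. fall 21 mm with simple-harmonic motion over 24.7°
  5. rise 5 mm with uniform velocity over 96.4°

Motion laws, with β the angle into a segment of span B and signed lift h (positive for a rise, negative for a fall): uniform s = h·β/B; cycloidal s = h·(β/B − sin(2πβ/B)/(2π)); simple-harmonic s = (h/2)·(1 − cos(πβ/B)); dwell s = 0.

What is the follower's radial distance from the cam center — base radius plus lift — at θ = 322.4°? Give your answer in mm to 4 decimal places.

seg 1 [0°–37.1°] dwell: s stays 0.0000
seg 2 [37.1°–80.7°] cycloidal, h=16: full span → s += 16 → s = 16.0000
seg 3 [80.7°–238.9°] uniform, h=12: full span → s += 12 → s = 28.0000
seg 4 [238.9°–263.6°] simple-harmonic, h=-21: full span → s += -21 → s = 7.0000
seg 5 [263.6°–360°] uniform, h=5: θ=322.4° here. β=58.8, B=96.4. 5·58.8/96.4 = 3.0498 → s = 10.0498
radial distance = base radius + s = 40 + 10.0498 = 50.0498

50.0498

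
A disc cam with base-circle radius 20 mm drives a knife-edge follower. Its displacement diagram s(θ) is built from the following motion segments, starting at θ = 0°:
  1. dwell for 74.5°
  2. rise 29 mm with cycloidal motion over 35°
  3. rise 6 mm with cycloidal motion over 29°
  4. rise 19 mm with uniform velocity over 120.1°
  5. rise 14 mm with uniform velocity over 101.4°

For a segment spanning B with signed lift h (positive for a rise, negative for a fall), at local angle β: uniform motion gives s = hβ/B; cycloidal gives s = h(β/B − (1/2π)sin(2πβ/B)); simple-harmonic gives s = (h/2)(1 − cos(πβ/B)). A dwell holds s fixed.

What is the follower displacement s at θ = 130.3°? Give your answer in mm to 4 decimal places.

seg 1 [0°–74.5°] dwell: s stays 0.0000
seg 2 [74.5°–109.5°] cycloidal, h=29: full span → s += 29 → s = 29.0000
seg 3 [109.5°–138.5°] cycloidal, h=6: θ=130.3° here. β=20.8, B=29. 6·(0.7172 − sin(2π·0.7172)/(2π)) = 5.2382 → s = 34.2382

34.2382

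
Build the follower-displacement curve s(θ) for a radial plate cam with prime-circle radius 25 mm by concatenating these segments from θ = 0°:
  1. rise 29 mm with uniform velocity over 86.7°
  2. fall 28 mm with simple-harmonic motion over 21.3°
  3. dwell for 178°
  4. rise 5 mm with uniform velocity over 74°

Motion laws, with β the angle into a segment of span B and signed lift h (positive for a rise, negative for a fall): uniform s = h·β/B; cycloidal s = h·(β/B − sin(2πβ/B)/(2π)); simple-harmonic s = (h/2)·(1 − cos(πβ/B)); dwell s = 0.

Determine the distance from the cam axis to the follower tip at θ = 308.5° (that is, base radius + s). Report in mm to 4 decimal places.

seg 1 [0°–86.7°] uniform, h=29: full span → s += 29 → s = 29.0000
seg 2 [86.7°–108°] simple-harmonic, h=-28: full span → s += -28 → s = 1.0000
seg 3 [108°–286°] dwell: s stays 1.0000
seg 4 [286°–360°] uniform, h=5: θ=308.5° here. β=22.5, B=74. 5·22.5/74 = 1.5203 → s = 2.5203
radial distance = base radius + s = 25 + 2.5203 = 27.5203

27.5203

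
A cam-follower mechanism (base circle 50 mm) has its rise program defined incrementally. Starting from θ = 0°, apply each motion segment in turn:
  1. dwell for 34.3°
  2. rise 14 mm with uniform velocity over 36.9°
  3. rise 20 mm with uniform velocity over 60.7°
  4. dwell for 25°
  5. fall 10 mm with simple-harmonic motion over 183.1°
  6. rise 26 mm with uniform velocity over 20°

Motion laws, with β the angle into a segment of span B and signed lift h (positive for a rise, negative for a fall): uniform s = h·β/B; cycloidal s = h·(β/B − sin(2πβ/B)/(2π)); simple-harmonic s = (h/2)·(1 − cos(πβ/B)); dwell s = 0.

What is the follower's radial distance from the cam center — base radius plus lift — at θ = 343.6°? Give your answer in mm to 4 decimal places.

seg 1 [0°–34.3°] dwell: s stays 0.0000
seg 2 [34.3°–71.2°] uniform, h=14: full span → s += 14 → s = 14.0000
seg 3 [71.2°–131.9°] uniform, h=20: full span → s += 20 → s = 34.0000
seg 4 [131.9°–156.9°] dwell: s stays 34.0000
seg 5 [156.9°–340°] simple-harmonic, h=-10: full span → s += -10 → s = 24.0000
seg 6 [340°–360°] uniform, h=26: θ=343.6° here. β=3.6, B=20. 26·3.6/20 = 4.6800 → s = 28.6800
radial distance = base radius + s = 50 + 28.6800 = 78.6800

78.6800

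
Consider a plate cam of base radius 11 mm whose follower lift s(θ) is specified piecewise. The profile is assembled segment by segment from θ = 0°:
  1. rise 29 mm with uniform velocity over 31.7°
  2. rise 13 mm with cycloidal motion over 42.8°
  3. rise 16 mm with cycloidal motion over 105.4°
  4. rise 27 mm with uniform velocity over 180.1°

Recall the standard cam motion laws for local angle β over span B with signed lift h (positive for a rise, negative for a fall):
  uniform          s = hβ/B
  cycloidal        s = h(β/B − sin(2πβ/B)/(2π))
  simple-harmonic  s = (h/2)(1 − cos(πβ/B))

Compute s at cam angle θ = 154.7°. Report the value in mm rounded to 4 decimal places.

seg 1 [0°–31.7°] uniform, h=29: full span → s += 29 → s = 29.0000
seg 2 [31.7°–74.5°] cycloidal, h=13: full span → s += 13 → s = 42.0000
seg 3 [74.5°–179.9°] cycloidal, h=16: θ=154.7° here. β=80.2, B=105.4. 16·(0.7609 − sin(2π·0.7609)/(2π)) = 14.7151 → s = 56.7151

56.7151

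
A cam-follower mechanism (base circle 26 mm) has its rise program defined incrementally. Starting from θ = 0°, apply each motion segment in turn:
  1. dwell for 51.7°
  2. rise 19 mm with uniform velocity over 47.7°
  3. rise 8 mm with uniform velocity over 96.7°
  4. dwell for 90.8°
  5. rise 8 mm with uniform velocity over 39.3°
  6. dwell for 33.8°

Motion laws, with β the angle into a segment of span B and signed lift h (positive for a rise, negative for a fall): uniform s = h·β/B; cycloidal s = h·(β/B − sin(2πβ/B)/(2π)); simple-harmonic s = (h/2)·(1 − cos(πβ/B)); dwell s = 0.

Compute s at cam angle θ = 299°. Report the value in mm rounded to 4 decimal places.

seg 1 [0°–51.7°] dwell: s stays 0.0000
seg 2 [51.7°–99.4°] uniform, h=19: full span → s += 19 → s = 19.0000
seg 3 [99.4°–196.1°] uniform, h=8: full span → s += 8 → s = 27.0000
seg 4 [196.1°–286.9°] dwell: s stays 27.0000
seg 5 [286.9°–326.2°] uniform, h=8: θ=299° here. β=12.1, B=39.3. 8·12.1/39.3 = 2.4631 → s = 29.4631

29.4631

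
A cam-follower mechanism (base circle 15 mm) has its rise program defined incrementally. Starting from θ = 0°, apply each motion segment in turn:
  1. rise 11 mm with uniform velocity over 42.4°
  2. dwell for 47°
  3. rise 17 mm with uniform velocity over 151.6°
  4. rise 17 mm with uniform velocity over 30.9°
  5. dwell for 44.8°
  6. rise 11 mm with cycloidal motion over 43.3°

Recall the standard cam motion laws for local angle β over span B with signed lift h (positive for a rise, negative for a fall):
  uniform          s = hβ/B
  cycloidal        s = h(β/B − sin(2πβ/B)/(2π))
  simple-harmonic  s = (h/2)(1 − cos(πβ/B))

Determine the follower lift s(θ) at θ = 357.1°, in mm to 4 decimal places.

seg 1 [0°–42.4°] uniform, h=11: full span → s += 11 → s = 11.0000
seg 2 [42.4°–89.4°] dwell: s stays 11.0000
seg 3 [89.4°–241°] uniform, h=17: full span → s += 17 → s = 28.0000
seg 4 [241°–271.9°] uniform, h=17: full span → s += 17 → s = 45.0000
seg 5 [271.9°–316.7°] dwell: s stays 45.0000
seg 6 [316.7°–360°] cycloidal, h=11: θ=357.1° here. β=40.4, B=43.3. 11·(0.9330 − sin(2π·0.9330)/(2π)) = 10.9784 → s = 55.9784

55.9784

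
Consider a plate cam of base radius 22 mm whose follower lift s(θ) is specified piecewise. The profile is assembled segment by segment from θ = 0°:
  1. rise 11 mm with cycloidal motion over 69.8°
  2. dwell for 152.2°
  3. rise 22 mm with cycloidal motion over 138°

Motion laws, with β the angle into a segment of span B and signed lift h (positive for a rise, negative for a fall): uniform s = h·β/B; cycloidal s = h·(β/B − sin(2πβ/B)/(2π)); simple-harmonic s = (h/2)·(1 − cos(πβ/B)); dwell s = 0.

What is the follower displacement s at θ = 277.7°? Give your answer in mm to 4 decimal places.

seg 1 [0°–69.8°] cycloidal, h=11: full span → s += 11 → s = 11.0000
seg 2 [69.8°–222°] dwell: s stays 11.0000
seg 3 [222°–360°] cycloidal, h=22: θ=277.7° here. β=55.7, B=138. 22·(0.4036 − sin(2π·0.4036)/(2π)) = 6.8866 → s = 17.8866

17.8866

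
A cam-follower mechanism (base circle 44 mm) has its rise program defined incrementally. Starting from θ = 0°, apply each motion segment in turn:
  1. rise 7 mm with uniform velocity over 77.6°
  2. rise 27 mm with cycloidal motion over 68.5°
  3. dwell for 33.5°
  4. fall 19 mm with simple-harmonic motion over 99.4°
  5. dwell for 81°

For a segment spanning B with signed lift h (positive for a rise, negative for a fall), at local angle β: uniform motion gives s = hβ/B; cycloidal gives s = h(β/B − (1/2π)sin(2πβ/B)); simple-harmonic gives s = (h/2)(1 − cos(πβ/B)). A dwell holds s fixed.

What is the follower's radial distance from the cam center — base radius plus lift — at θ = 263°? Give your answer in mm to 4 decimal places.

seg 1 [0°–77.6°] uniform, h=7: full span → s += 7 → s = 7.0000
seg 2 [77.6°–146.1°] cycloidal, h=27: full span → s += 27 → s = 34.0000
seg 3 [146.1°–179.6°] dwell: s stays 34.0000
seg 4 [179.6°–279°] simple-harmonic, h=-19: θ=263° here. β=83.4, B=99.4. -19/2·(1 − cos(π·0.8390)) = -17.8110 → s = 16.1890
radial distance = base radius + s = 44 + 16.1890 = 60.1890

60.1890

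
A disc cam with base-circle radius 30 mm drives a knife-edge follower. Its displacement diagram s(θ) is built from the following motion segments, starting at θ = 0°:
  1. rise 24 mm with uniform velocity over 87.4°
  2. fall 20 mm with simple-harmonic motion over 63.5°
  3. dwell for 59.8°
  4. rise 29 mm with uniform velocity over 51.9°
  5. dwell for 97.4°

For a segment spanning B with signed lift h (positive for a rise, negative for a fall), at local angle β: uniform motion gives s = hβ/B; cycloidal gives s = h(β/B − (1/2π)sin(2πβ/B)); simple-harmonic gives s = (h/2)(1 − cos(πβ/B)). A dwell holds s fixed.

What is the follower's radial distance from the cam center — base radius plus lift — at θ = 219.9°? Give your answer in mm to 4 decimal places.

seg 1 [0°–87.4°] uniform, h=24: full span → s += 24 → s = 24.0000
seg 2 [87.4°–150.9°] simple-harmonic, h=-20: full span → s += -20 → s = 4.0000
seg 3 [150.9°–210.7°] dwell: s stays 4.0000
seg 4 [210.7°–262.6°] uniform, h=29: θ=219.9° here. β=9.2, B=51.9. 29·9.2/51.9 = 5.1407 → s = 9.1407
radial distance = base radius + s = 30 + 9.1407 = 39.1407

39.1407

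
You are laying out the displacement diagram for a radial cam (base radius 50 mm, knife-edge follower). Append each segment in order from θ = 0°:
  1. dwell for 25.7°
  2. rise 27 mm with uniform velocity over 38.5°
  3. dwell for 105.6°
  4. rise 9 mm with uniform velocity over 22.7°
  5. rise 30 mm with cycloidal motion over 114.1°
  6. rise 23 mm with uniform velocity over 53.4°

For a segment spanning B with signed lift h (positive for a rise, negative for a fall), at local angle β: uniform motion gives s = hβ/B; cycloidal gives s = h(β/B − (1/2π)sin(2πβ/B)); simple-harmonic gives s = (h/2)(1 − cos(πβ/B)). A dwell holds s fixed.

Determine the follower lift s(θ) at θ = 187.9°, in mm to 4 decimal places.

seg 1 [0°–25.7°] dwell: s stays 0.0000
seg 2 [25.7°–64.2°] uniform, h=27: full span → s += 27 → s = 27.0000
seg 3 [64.2°–169.8°] dwell: s stays 27.0000
seg 4 [169.8°–192.5°] uniform, h=9: θ=187.9° here. β=18.1, B=22.7. 9·18.1/22.7 = 7.1762 → s = 34.1762

34.1762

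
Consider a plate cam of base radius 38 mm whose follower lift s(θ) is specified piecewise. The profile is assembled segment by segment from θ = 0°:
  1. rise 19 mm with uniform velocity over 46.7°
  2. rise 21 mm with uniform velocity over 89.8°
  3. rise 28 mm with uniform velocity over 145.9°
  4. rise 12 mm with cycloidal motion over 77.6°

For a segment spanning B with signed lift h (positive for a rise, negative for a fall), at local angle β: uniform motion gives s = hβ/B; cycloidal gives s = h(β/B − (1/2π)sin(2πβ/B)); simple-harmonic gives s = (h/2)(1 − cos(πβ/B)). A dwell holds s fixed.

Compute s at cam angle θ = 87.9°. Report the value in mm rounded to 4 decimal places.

seg 1 [0°–46.7°] uniform, h=19: full span → s += 19 → s = 19.0000
seg 2 [46.7°–136.5°] uniform, h=21: θ=87.9° here. β=41.2, B=89.8. 21·41.2/89.8 = 9.6347 → s = 28.6347

28.6347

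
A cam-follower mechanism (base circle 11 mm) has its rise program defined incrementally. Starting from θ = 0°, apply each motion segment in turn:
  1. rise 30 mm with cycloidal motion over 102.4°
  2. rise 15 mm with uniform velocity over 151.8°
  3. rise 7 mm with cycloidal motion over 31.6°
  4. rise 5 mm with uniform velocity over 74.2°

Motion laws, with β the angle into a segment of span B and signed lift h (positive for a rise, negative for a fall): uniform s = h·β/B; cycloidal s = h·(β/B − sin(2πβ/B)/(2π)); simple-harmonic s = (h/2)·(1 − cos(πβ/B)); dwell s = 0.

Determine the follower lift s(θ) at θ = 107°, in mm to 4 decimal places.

seg 1 [0°–102.4°] cycloidal, h=30: full span → s += 30 → s = 30.0000
seg 2 [102.4°–254.2°] uniform, h=15: θ=107° here. β=4.6, B=151.8. 15·4.6/151.8 = 0.4545 → s = 30.4545

30.4545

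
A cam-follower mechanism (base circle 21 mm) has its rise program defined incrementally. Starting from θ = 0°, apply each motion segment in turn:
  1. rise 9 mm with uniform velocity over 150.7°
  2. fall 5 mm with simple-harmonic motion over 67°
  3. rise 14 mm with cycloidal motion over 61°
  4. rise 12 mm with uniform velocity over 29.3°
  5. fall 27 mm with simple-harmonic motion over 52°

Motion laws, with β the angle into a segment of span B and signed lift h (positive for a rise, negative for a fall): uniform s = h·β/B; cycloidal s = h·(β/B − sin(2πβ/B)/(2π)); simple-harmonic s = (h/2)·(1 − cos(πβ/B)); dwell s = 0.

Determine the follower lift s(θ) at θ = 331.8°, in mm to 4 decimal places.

seg 1 [0°–150.7°] uniform, h=9: full span → s += 9 → s = 9.0000
seg 2 [150.7°–217.7°] simple-harmonic, h=-5: full span → s += -5 → s = 4.0000
seg 3 [217.7°–278.7°] cycloidal, h=14: full span → s += 14 → s = 18.0000
seg 4 [278.7°–308°] uniform, h=12: full span → s += 12 → s = 30.0000
seg 5 [308°–360°] simple-harmonic, h=-27: θ=331.8° here. β=23.8, B=52. -27/2·(1 − cos(π·0.4577)) = -11.7109 → s = 18.2891

18.2891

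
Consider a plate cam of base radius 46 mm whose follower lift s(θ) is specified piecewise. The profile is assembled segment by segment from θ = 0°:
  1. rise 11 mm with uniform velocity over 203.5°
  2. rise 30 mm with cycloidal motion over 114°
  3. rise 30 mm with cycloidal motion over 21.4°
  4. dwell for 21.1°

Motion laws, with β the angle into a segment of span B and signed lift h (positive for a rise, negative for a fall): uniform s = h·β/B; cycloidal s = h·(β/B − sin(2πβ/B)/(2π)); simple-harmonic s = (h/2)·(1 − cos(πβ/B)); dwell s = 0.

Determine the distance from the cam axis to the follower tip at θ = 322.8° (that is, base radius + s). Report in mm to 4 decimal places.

seg 1 [0°–203.5°] uniform, h=11: full span → s += 11 → s = 11.0000
seg 2 [203.5°–317.5°] cycloidal, h=30: full span → s += 30 → s = 41.0000
seg 3 [317.5°–338.9°] cycloidal, h=30: θ=322.8° here. β=5.3, B=21.4. 30·(0.2477 − sin(2π·0.2477)/(2π)) = 2.6558 → s = 43.6558
radial distance = base radius + s = 46 + 43.6558 = 89.6558

89.6558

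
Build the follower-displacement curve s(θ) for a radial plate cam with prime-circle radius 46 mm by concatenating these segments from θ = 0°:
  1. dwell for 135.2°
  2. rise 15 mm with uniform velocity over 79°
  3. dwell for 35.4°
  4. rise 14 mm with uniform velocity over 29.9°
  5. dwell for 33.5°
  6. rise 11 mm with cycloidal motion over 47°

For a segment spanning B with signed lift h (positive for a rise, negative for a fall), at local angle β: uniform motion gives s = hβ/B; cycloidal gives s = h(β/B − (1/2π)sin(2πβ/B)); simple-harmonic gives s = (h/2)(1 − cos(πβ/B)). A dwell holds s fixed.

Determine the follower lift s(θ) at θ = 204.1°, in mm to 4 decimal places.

seg 1 [0°–135.2°] dwell: s stays 0.0000
seg 2 [135.2°–214.2°] uniform, h=15: θ=204.1° here. β=68.9, B=79. 15·68.9/79 = 13.0823 → s = 13.0823

13.0823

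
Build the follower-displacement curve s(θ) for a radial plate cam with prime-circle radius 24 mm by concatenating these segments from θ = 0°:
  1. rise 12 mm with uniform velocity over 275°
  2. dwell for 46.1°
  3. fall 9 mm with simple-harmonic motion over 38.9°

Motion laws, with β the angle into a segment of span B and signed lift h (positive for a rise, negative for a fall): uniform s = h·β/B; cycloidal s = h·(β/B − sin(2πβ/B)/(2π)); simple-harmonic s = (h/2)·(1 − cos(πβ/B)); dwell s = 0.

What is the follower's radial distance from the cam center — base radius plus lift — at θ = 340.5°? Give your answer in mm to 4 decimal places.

seg 1 [0°–275°] uniform, h=12: full span → s += 12 → s = 12.0000
seg 2 [275°–321.1°] dwell: s stays 12.0000
seg 3 [321.1°–360°] simple-harmonic, h=-9: θ=340.5° here. β=19.4, B=38.9. -9/2·(1 − cos(π·0.4987)) = -4.4818 → s = 7.5182
radial distance = base radius + s = 24 + 7.5182 = 31.5182

31.5182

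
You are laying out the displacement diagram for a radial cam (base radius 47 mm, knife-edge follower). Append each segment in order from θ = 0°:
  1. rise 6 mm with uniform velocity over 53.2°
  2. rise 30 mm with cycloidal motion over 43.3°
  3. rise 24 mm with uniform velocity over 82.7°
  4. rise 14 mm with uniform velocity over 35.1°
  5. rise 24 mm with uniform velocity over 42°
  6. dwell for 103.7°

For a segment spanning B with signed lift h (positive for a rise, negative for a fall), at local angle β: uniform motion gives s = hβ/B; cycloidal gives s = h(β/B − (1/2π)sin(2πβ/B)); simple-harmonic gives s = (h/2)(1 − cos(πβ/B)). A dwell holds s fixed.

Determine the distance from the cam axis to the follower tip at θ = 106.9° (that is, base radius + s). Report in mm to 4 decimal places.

seg 1 [0°–53.2°] uniform, h=6: full span → s += 6 → s = 6.0000
seg 2 [53.2°–96.5°] cycloidal, h=30: full span → s += 30 → s = 36.0000
seg 3 [96.5°–179.2°] uniform, h=24: θ=106.9° here. β=10.4, B=82.7. 24·10.4/82.7 = 3.0181 → s = 39.0181
radial distance = base radius + s = 47 + 39.0181 = 86.0181

86.0181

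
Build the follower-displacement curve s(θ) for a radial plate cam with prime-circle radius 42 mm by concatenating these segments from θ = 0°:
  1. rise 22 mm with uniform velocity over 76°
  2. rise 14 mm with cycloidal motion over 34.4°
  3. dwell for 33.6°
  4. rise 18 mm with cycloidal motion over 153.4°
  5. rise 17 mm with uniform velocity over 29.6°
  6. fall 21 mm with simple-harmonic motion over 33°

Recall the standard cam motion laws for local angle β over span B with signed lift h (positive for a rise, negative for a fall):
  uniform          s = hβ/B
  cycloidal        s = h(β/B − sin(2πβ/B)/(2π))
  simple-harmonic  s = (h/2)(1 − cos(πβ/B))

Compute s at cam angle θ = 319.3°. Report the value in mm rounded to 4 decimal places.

seg 1 [0°–76°] uniform, h=22: full span → s += 22 → s = 22.0000
seg 2 [76°–110.4°] cycloidal, h=14: full span → s += 14 → s = 36.0000
seg 3 [110.4°–144°] dwell: s stays 36.0000
seg 4 [144°–297.4°] cycloidal, h=18: full span → s += 18 → s = 54.0000
seg 5 [297.4°–327°] uniform, h=17: θ=319.3° here. β=21.9, B=29.6. 17·21.9/29.6 = 12.5777 → s = 66.5777

66.5777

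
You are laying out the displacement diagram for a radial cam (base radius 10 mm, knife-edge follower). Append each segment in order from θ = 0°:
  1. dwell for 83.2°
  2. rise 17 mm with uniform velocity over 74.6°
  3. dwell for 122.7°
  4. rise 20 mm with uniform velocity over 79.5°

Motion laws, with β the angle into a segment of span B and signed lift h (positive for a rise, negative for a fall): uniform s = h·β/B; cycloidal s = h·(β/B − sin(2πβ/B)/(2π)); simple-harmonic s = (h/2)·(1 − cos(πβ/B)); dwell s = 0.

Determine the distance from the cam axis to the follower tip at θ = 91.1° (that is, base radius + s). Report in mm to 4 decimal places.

seg 1 [0°–83.2°] dwell: s stays 0.0000
seg 2 [83.2°–157.8°] uniform, h=17: θ=91.1° here. β=7.9, B=74.6. 17·7.9/74.6 = 1.8003 → s = 1.8003
radial distance = base radius + s = 10 + 1.8003 = 11.8003

11.8003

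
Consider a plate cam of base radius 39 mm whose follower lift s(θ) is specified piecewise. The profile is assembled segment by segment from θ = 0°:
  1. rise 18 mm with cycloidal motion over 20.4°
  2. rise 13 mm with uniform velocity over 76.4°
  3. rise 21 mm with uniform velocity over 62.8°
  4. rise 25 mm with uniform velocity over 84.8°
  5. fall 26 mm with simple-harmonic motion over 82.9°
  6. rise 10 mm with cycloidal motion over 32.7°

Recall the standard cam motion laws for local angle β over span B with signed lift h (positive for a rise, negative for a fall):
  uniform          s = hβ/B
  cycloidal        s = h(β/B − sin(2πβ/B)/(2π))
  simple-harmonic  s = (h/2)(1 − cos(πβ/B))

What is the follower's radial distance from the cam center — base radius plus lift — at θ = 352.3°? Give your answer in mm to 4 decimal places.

seg 1 [0°–20.4°] cycloidal, h=18: full span → s += 18 → s = 18.0000
seg 2 [20.4°–96.8°] uniform, h=13: full span → s += 13 → s = 31.0000
seg 3 [96.8°–159.6°] uniform, h=21: full span → s += 21 → s = 52.0000
seg 4 [159.6°–244.4°] uniform, h=25: full span → s += 25 → s = 77.0000
seg 5 [244.4°–327.3°] simple-harmonic, h=-26: full span → s += -26 → s = 51.0000
seg 6 [327.3°–360°] cycloidal, h=10: θ=352.3° here. β=25, B=32.7. 10·(0.7645 − sin(2π·0.7645)/(2π)) = 9.2302 → s = 60.2302
radial distance = base radius + s = 39 + 60.2302 = 99.2302

99.2302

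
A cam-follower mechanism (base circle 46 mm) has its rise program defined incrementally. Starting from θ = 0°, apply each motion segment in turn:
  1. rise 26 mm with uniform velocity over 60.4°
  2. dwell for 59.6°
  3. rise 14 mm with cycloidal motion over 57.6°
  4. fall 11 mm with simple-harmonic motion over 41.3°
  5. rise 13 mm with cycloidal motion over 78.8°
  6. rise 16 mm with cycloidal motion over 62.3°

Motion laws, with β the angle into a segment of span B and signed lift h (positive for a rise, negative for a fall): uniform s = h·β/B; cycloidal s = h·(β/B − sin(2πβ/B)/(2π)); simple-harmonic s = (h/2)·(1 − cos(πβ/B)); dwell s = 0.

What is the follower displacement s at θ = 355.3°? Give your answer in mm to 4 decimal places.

seg 1 [0°–60.4°] uniform, h=26: full span → s += 26 → s = 26.0000
seg 2 [60.4°–120°] dwell: s stays 26.0000
seg 3 [120°–177.6°] cycloidal, h=14: full span → s += 14 → s = 40.0000
seg 4 [177.6°–218.9°] simple-harmonic, h=-11: full span → s += -11 → s = 29.0000
seg 5 [218.9°–297.7°] cycloidal, h=13: full span → s += 13 → s = 42.0000
seg 6 [297.7°–360°] cycloidal, h=16: θ=355.3° here. β=57.6, B=62.3. 16·(0.9246 − sin(2π·0.9246)/(2π)) = 15.9553 → s = 57.9553

57.9553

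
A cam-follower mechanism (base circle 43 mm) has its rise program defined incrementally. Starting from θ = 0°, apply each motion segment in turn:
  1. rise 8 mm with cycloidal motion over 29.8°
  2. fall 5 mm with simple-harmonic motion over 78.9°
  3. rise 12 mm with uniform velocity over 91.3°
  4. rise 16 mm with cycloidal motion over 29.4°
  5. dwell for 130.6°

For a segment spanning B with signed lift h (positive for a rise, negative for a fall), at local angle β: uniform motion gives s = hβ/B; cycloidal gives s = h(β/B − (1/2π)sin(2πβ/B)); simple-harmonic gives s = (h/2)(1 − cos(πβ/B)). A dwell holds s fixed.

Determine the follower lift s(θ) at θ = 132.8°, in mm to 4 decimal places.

seg 1 [0°–29.8°] cycloidal, h=8: full span → s += 8 → s = 8.0000
seg 2 [29.8°–108.7°] simple-harmonic, h=-5: full span → s += -5 → s = 3.0000
seg 3 [108.7°–200°] uniform, h=12: θ=132.8° here. β=24.1, B=91.3. 12·24.1/91.3 = 3.1676 → s = 6.1676

6.1676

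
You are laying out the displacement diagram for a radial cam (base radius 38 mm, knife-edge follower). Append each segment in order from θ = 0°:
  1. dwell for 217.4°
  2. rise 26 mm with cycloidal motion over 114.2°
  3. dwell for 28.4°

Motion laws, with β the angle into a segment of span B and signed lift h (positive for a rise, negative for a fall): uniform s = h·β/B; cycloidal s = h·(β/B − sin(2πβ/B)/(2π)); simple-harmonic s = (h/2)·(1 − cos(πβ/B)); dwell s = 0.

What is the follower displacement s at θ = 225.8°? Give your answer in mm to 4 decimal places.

seg 1 [0°–217.4°] dwell: s stays 0.0000
seg 2 [217.4°–331.6°] cycloidal, h=26: θ=225.8° here. β=8.4, B=114.2. 26·(0.0736 − sin(2π·0.0736)/(2π)) = 0.0674 → s = 0.0674

0.0674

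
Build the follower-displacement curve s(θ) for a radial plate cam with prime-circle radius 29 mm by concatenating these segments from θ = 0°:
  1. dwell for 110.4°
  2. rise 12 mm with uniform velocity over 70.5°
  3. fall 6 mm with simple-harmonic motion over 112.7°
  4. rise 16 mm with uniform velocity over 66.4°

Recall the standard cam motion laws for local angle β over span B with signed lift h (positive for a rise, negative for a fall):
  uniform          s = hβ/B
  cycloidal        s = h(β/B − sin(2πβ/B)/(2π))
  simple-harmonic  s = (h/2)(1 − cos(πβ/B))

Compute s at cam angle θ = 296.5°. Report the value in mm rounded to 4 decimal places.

seg 1 [0°–110.4°] dwell: s stays 0.0000
seg 2 [110.4°–180.9°] uniform, h=12: full span → s += 12 → s = 12.0000
seg 3 [180.9°–293.6°] simple-harmonic, h=-6: full span → s += -6 → s = 6.0000
seg 4 [293.6°–360°] uniform, h=16: θ=296.5° here. β=2.9, B=66.4. 16·2.9/66.4 = 0.6988 → s = 6.6988

6.6988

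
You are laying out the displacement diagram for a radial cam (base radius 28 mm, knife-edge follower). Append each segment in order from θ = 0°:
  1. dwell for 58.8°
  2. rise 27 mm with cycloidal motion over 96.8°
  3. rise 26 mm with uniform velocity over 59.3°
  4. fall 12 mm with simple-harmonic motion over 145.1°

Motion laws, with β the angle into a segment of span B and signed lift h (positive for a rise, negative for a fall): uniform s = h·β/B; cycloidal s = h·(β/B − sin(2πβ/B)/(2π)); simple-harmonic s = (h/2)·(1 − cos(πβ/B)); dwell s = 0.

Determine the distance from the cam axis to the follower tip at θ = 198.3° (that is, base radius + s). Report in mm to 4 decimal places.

seg 1 [0°–58.8°] dwell: s stays 0.0000
seg 2 [58.8°–155.6°] cycloidal, h=27: full span → s += 27 → s = 27.0000
seg 3 [155.6°–214.9°] uniform, h=26: θ=198.3° here. β=42.7, B=59.3. 26·42.7/59.3 = 18.7218 → s = 45.7218
radial distance = base radius + s = 28 + 45.7218 = 73.7218

73.7218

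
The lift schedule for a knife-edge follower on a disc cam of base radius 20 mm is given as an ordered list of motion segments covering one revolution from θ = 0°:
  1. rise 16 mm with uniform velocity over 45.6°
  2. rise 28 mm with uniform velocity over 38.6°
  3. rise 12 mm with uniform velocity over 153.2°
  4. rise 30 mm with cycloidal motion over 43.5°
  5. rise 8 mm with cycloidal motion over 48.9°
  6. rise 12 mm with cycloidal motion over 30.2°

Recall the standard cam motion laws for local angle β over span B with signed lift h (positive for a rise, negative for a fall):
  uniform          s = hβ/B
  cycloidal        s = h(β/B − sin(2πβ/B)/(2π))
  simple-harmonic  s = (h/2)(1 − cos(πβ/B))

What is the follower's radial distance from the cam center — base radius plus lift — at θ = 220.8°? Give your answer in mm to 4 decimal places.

seg 1 [0°–45.6°] uniform, h=16: full span → s += 16 → s = 16.0000
seg 2 [45.6°–84.2°] uniform, h=28: full span → s += 28 → s = 44.0000
seg 3 [84.2°–237.4°] uniform, h=12: θ=220.8° here. β=136.6, B=153.2. 12·136.6/153.2 = 10.6997 → s = 54.6997
radial distance = base radius + s = 20 + 54.6997 = 74.6997

74.6997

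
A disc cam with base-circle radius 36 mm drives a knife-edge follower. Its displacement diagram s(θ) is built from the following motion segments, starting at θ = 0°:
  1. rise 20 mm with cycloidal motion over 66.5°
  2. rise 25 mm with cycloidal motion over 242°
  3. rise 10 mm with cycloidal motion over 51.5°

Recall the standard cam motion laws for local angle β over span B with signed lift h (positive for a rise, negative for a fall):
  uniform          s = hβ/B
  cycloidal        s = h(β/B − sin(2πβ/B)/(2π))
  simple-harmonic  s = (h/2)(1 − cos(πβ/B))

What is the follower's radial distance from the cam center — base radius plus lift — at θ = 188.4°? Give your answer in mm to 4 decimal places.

seg 1 [0°–66.5°] cycloidal, h=20: full span → s += 20 → s = 20.0000
seg 2 [66.5°–308.5°] cycloidal, h=25: θ=188.4° here. β=121.9, B=242. 25·(0.5037 − sin(2π·0.5037)/(2π)) = 12.6859 → s = 32.6859
radial distance = base radius + s = 36 + 32.6859 = 68.6859

68.6859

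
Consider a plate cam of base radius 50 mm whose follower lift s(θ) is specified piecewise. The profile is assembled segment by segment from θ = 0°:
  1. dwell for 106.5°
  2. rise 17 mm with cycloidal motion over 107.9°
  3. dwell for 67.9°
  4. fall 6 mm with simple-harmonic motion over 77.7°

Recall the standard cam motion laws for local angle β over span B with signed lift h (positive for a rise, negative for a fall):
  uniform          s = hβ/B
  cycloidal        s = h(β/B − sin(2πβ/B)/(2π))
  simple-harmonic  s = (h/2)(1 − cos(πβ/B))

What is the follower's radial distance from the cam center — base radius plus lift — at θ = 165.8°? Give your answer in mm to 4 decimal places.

seg 1 [0°–106.5°] dwell: s stays 0.0000
seg 2 [106.5°–214.4°] cycloidal, h=17: θ=165.8° here. β=59.3, B=107.9. 17·(0.5496 − sin(2π·0.5496)/(2π)) = 10.1723 → s = 10.1723
radial distance = base radius + s = 50 + 10.1723 = 60.1723

60.1723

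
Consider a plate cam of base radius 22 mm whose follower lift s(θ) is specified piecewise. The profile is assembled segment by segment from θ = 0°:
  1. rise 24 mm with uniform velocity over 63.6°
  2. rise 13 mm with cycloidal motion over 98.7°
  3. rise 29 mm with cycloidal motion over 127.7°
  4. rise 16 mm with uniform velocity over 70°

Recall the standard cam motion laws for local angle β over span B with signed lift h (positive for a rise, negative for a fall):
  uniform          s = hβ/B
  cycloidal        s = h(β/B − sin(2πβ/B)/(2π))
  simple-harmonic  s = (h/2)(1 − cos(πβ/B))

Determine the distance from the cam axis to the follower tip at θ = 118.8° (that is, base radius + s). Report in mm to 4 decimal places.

seg 1 [0°–63.6°] uniform, h=24: full span → s += 24 → s = 24.0000
seg 2 [63.6°–162.3°] cycloidal, h=13: θ=118.8° here. β=55.2, B=98.7. 13·(0.5593 − sin(2π·0.5593)/(2π)) = 8.0233 → s = 32.0233
radial distance = base radius + s = 22 + 32.0233 = 54.0233

54.0233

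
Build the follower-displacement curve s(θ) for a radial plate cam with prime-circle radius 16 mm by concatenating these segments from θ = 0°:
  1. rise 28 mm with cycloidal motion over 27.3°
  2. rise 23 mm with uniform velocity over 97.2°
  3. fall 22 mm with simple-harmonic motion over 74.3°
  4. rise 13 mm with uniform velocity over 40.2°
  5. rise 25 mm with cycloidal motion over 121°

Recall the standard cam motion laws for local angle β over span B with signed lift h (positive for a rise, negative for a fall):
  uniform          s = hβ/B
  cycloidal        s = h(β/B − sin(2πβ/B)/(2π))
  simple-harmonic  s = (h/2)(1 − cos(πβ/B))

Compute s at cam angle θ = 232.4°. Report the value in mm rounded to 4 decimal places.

seg 1 [0°–27.3°] cycloidal, h=28: full span → s += 28 → s = 28.0000
seg 2 [27.3°–124.5°] uniform, h=23: full span → s += 23 → s = 51.0000
seg 3 [124.5°–198.8°] simple-harmonic, h=-22: full span → s += -22 → s = 29.0000
seg 4 [198.8°–239°] uniform, h=13: θ=232.4° here. β=33.6, B=40.2. 13·33.6/40.2 = 10.8657 → s = 39.8657

39.8657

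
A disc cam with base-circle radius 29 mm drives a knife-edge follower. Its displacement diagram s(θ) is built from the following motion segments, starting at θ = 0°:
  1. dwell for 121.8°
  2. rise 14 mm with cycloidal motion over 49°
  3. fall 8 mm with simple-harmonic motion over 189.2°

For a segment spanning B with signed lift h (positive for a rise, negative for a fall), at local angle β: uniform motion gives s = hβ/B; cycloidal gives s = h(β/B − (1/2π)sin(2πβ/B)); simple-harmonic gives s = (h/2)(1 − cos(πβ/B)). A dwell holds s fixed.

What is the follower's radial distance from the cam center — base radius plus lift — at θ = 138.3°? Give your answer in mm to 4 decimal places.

seg 1 [0°–121.8°] dwell: s stays 0.0000
seg 2 [121.8°–170.8°] cycloidal, h=14: θ=138.3° here. β=16.5, B=49. 14·(0.3367 − sin(2π·0.3367)/(2π)) = 2.8089 → s = 2.8089
radial distance = base radius + s = 29 + 2.8089 = 31.8089

31.8089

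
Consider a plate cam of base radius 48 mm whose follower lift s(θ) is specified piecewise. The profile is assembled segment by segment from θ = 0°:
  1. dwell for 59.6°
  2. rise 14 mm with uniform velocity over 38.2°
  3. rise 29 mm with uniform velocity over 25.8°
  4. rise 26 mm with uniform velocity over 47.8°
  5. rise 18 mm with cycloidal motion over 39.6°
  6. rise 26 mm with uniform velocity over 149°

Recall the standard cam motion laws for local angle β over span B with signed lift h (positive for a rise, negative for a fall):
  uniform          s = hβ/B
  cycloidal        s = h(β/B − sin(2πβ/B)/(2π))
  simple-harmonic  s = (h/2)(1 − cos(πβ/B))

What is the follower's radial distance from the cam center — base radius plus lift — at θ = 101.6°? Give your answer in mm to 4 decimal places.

seg 1 [0°–59.6°] dwell: s stays 0.0000
seg 2 [59.6°–97.8°] uniform, h=14: full span → s += 14 → s = 14.0000
seg 3 [97.8°–123.6°] uniform, h=29: θ=101.6° here. β=3.8, B=25.8. 29·3.8/25.8 = 4.2713 → s = 18.2713
radial distance = base radius + s = 48 + 18.2713 = 66.2713

66.2713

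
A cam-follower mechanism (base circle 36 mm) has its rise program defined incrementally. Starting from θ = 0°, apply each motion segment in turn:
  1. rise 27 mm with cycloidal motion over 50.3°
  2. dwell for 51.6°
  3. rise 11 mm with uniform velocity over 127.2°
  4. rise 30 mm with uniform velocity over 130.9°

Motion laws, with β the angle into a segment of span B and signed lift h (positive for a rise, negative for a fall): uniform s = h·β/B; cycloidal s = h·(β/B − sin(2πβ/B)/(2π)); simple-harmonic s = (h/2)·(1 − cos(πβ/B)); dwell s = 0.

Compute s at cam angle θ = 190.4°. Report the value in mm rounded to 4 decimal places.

seg 1 [0°–50.3°] cycloidal, h=27: full span → s += 27 → s = 27.0000
seg 2 [50.3°–101.9°] dwell: s stays 27.0000
seg 3 [101.9°–229.1°] uniform, h=11: θ=190.4° here. β=88.5, B=127.2. 11·88.5/127.2 = 7.6533 → s = 34.6533

34.6533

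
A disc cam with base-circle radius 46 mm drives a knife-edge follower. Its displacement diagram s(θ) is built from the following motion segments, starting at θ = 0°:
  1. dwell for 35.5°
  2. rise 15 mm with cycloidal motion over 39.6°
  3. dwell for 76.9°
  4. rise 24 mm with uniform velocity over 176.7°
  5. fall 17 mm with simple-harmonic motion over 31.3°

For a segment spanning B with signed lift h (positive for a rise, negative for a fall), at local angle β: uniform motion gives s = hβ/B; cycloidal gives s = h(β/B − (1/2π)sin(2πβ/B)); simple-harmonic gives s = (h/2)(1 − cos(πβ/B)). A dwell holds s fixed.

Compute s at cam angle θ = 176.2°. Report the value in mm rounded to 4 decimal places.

seg 1 [0°–35.5°] dwell: s stays 0.0000
seg 2 [35.5°–75.1°] cycloidal, h=15: full span → s += 15 → s = 15.0000
seg 3 [75.1°–152°] dwell: s stays 15.0000
seg 4 [152°–328.7°] uniform, h=24: θ=176.2° here. β=24.2, B=176.7. 24·24.2/176.7 = 3.2869 → s = 18.2869

18.2869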